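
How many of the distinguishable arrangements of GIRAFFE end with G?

With the last slot taken by G, it remains to arrange the other 6 letters (IRAFFE).
Those 6 letters have F appearing twice, giving (6)!/(2!) = 360.

360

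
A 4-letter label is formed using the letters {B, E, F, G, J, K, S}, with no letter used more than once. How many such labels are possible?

840

Choose and order 4 of the 7 symbols: the first letter has 7 options, the next 6, then 5, 4.
That product is 7 × 6 × 5 × 4 = 840.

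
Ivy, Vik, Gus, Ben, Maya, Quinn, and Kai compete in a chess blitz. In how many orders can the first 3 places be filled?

210

This is an ordered selection of 3 from 7: P(7,3).
That gives 7 × 6 × 5 = 210.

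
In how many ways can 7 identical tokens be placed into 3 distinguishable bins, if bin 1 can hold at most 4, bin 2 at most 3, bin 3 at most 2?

By stars and bars, unrestricted non-negative solutions to x_1+…+x_3 = 7 number C(7+2,2) = 36.
Subtract solutions that violate a single cap (substitute x_i' = x_i − (cap_i+1)): x_1 ≥ 5 gives C(4,2) = 6; x_2 ≥ 4 gives C(5,2) = 10; x_3 ≥ 3 gives C(6,2) = 15. Together 31.
Add back pairs where two caps are both exceeded: 0 + 0 + 1 = 1.
By inclusion–exclusion the count is 36 − 31 + 1 = 6.

6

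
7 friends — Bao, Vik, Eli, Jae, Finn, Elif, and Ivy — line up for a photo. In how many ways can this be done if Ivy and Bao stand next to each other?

1440

Treat {Ivy, Bao} as a single unit. There are 6 units to order, and the pair itself can be ordered 2 ways.
So the count is 2·(6)! = 1440.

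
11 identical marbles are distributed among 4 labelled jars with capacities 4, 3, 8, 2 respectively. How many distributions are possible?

50

By stars and bars, unrestricted non-negative solutions to x_1+…+x_4 = 11 number C(11+3,3) = 364.
Subtract solutions that violate a single cap (substitute x_i' = x_i − (cap_i+1)): x_1 ≥ 5 gives C(9,3) = 84; x_2 ≥ 4 gives C(10,3) = 120; x_3 ≥ 9 gives C(5,3) = 10; x_4 ≥ 3 gives C(11,3) = 165. Together 379.
Add back pairs where two caps are both exceeded: 10 + 0 + 20 + 0 + 35 + 0 = 65.
By inclusion–exclusion the count is 364 − 379 + 65 = 50.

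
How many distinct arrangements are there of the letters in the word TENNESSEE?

3780

Letter multiplicities in TENNESSEE: E×4, N×2, S×2, T×1.
So there are 9! / (4!·2!·2!) = 3780 distinguishable arrangements.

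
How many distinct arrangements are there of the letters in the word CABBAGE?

1260

CABBAGE has 7 letters with A appearing twice and B appearing twice.
Dividing 7! = 5040 by 2!·2! = 4 for the repeated letters gives 1260.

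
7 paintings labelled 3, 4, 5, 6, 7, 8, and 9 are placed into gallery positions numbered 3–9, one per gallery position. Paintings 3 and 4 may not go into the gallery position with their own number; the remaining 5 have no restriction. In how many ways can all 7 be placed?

3720

Let Aᵢ (for i ∈ {3, 4}) be the placements that put painting i in its forbidden gallery position. Any j of these fix j positions, leaving (7−j)! ways to fill the rest, and there are C(2,j) ways to pick which j.
By inclusion–exclusion, the number of valid placements is Σ_{j=0}^{2} (−1)^j C(2,j)·(7−j)!.
Computing: 5040 − 1440 + 120 = 3720.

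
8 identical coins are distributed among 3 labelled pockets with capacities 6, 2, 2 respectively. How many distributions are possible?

Without the upper bounds there are C(10,2) = 45 ways to split 8 among 3 pockets.
Subtract solutions that violate a single cap (substitute x_i' = x_i − (cap_i+1)): x_1 ≥ 7 gives C(3,2) = 3; x_2 ≥ 3 gives C(7,2) = 21; x_3 ≥ 3 gives C(7,2) = 21. Together 45.
Add back pairs where two caps are both exceeded: 0 + 0 + 6 = 6.
By inclusion–exclusion the count is 45 − 45 + 6 = 6.

6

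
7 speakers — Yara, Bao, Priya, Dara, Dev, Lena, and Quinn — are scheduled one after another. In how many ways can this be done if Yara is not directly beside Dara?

3600

There are 7! = 5040 arrangements in all. If Yara and Dara are adjacent, merging them into one block gives 2·(6)! = 1440 arrangements.
So 5040 − 1440 = 3600 arrangements keep them apart.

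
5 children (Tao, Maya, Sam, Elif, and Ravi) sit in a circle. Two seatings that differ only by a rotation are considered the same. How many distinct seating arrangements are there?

24

Around a circle, 5 distinct people have 5!/5 = (4)! = 24 rotationally distinct seatings.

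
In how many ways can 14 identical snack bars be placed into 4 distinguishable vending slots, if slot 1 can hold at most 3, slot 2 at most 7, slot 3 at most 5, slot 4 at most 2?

Ignoring the caps, the number of non-negative solutions to x_1+…+x_4 = 14 is C(17,3) = 680.
Subtract solutions that violate a single cap (substitute x_i' = x_i − (cap_i+1)): x_1 ≥ 4 gives C(13,3) = 286; x_2 ≥ 8 gives C(9,3) = 84; x_3 ≥ 6 gives C(11,3) = 165; x_4 ≥ 3 gives C(14,3) = 364. Together 899.
Add back pairs where two caps are both exceeded: 10 + 35 + 120 + 1 + 20 + 56 = 242.
Subtract triples: 0 + 0 + 4 + 0 = 4.
By inclusion–exclusion the count is 680 − 899 + 242 − 4 = 19.

19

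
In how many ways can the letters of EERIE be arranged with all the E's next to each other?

Treat the 3 copies of E as a single block. The multiset to arrange is then {EEE, I, R}, 3 items in all.
All 3 items are distinct, so there are (3)! = 6 arrangements.

6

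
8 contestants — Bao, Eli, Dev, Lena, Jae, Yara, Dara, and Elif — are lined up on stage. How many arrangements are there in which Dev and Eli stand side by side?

Glue Dev and Eli into one block (2 internal orders), leaving 7 units to arrange in a row.
That gives 2 × 7! = 2 × 5040 = 10080.

10080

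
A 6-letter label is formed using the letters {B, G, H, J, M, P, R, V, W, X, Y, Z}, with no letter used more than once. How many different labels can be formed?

Choose and order 6 of the 12 symbols: the first letter has 12 options, the next 11, and so on down to 7.
12 × 11 × 10 × 9 × 8 × 7 = 665280.

665280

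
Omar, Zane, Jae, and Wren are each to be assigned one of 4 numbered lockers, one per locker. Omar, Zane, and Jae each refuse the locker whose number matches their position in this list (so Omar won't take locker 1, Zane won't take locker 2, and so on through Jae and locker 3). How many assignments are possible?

Let Aᵢ (for i ∈ {1, 2, 3}) be the placements that put person i in their forbidden locker. Any j of these fix j positions, leaving (4−j)! ways to fill the rest, and there are C(3,j) ways to pick which j.
By inclusion–exclusion, the number of valid placements is Σ_{j=0}^{3} (−1)^j C(3,j)·(4−j)!.
Computing: 24 − 18 + 6 − 1 = 11.

11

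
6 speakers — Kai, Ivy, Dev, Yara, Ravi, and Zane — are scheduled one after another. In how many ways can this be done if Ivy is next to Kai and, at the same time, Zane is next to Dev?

Treat {Ivy,Kai} as one block (2 orders) and {Zane,Dev} as another (2 orders).
That leaves 4 units to arrange: 2 × 2 × 4! = 4 × 24 = 96.

96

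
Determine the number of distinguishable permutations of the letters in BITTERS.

BITTERS has 7 letters with T appearing twice.
Dividing 7! = 5040 by 2! = 2 for the repeated letters gives 2520.

2520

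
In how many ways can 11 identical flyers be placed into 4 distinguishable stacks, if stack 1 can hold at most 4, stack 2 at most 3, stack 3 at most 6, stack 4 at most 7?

116

Ignoring the caps, the number of non-negative solutions to x_1+…+x_4 = 11 is C(14,3) = 364.
Subtract solutions that violate a single cap (substitute x_i' = x_i − (cap_i+1)): x_1 ≥ 5 gives C(9,3) = 84; x_2 ≥ 4 gives C(10,3) = 120; x_3 ≥ 7 gives C(7,3) = 35; x_4 ≥ 8 gives C(6,3) = 20. Together 259.
Add back pairs where two caps are both exceeded: 10 + 0 + 0 + 1 + 0 + 0 = 11.
By inclusion–exclusion the count is 364 − 259 + 11 = 116.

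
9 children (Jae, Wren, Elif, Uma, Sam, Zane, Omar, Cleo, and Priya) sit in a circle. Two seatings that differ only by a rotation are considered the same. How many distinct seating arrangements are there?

Seat Jae anywhere (absorbing the rotational symmetry), then permute the other 8: (8)! = 40320.

40320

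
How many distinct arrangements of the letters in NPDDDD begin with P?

5

With the first slot taken by P, it remains to arrange the other 5 letters (NDDDD).
Those 5 letters have D appearing 4 times, giving (5)!/(4!) = 5.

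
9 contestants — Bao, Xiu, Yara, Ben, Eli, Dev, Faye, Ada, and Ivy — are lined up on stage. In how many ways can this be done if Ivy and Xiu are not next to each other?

Of the 9! = 362880 arrangements, those with Ivy and Xiu adjacent number 2 × 8! = 80640 (treat the pair as a block with 2 internal orders).
Complementary counting: 362880 − 80640 = 282240.

282240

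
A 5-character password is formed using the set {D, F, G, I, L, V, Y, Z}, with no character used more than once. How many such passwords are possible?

This is a permutation of 5 out of 8: P(8,5) = 8!/3!.
8 × 7 × 6 × 5 × 4 = 6720.

6720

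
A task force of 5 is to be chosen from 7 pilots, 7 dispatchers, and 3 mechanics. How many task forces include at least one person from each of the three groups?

3724

With no constraint there are C(17,5) = 6188 possible selections.
Selections missing a whole group: no pilots → C(10,5) = 252; no dispatchers → C(10,5) = 252; no mechanics → C(14,5) = 2002.
Add back selections omitting two groups (i.e. drawn from a single group): C(7,5) + C(7,5) + C(3,5) = 42.
By inclusion–exclusion: 6188 − 2506 + 42 = 3724.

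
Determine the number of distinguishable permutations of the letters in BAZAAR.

120

BAZAAR has 6 letters with A appearing 3 times.
Dividing 6! = 720 by 3! = 6 for the repeated letters gives 120.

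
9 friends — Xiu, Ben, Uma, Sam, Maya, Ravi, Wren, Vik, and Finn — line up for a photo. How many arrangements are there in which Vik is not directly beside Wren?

282240

Of the 9! = 362880 arrangements, those with Vik and Wren adjacent number 2 × 8! = 80640 (treat the pair as a block with 2 internal orders).
So 362880 − 80640 = 282240 arrangements keep them apart.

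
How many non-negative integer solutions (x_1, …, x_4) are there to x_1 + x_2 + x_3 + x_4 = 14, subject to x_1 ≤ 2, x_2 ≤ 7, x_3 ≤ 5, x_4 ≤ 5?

46

Ignoring the caps, the number of non-negative solutions to x_1+…+x_4 = 14 is C(17,3) = 680.
Subtract solutions that violate a single cap (substitute x_i' = x_i − (cap_i+1)): x_1 ≥ 3 gives C(14,3) = 364; x_2 ≥ 8 gives C(9,3) = 84; x_3 ≥ 6 gives C(11,3) = 165; x_4 ≥ 6 gives C(11,3) = 165. Together 778.
Add back pairs where two caps are both exceeded: 20 + 56 + 56 + 1 + 1 + 10 = 144.
By inclusion–exclusion the count is 680 − 778 + 144 = 46.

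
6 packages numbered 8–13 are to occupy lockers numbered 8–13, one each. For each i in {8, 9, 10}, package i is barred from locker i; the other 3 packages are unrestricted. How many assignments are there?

Let Aᵢ (for i ∈ {8, 9, 10}) be the placements that put package i in its forbidden locker. Any j of these fix j positions, leaving (6−j)! ways to fill the rest, and there are C(3,j) ways to pick which j.
By inclusion–exclusion, the number of valid placements is Σ_{j=0}^{3} (−1)^j C(3,j)·(6−j)!.
Computing: 720 − 360 + 72 − 6 = 426.

426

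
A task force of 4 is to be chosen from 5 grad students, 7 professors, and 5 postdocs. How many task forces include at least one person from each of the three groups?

Unrestricted: C(17,4) = 2380 ways to pick any 4 of the 17.
Subtract selections that omit an entire group: no grad students → C(12,4) = 495; no professors → C(10,4) = 210; no postdocs → C(12,4) = 495.
Add back selections omitting two groups (i.e. drawn from a single group): C(5,4) + C(7,4) + C(5,4) = 45.
By inclusion–exclusion: 2380 − 1200 + 45 = 1225.

1225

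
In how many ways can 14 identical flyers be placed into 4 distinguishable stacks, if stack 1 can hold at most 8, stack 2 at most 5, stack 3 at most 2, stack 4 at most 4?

45

By stars and bars, unrestricted non-negative solutions to x_1+…+x_4 = 14 number C(14+3,3) = 680.
Subtract solutions that violate a single cap (substitute x_i' = x_i − (cap_i+1)): x_1 ≥ 9 gives C(8,3) = 56; x_2 ≥ 6 gives C(11,3) = 165; x_3 ≥ 3 gives C(14,3) = 364; x_4 ≥ 5 gives C(12,3) = 220. Together 805.
Add back pairs where two caps are both exceeded: 0 + 10 + 1 + 56 + 20 + 84 = 171.
Subtract triples: 0 + 0 + 0 + 1 = 1.
By inclusion–exclusion the count is 680 − 805 + 171 − 1 = 45.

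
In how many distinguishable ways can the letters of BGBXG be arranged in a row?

30

BGBXG has 5 letters with B appearing twice and G appearing twice.
Dividing 5! = 120 by 2!·2! = 4 for the repeated letters gives 30.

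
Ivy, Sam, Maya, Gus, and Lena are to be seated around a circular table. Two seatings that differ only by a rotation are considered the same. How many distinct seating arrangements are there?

24

Fix one person's seat to break rotational symmetry; the remaining 4 people can be arranged in (4)! = 24 ways.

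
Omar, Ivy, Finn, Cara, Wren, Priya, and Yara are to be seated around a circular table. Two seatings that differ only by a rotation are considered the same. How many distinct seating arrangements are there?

Fix one person's seat to break rotational symmetry; the remaining 6 people can be arranged in (6)! = 720 ways.

720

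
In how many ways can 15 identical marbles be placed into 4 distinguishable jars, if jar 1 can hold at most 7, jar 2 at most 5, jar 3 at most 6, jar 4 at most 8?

Ignoring the caps, the number of non-negative solutions to x_1+…+x_4 = 15 is C(18,3) = 816.
Subtract solutions that violate a single cap (substitute x_i' = x_i − (cap_i+1)): x_1 ≥ 8 gives C(10,3) = 120; x_2 ≥ 6 gives C(12,3) = 220; x_3 ≥ 7 gives C(11,3) = 165; x_4 ≥ 9 gives C(9,3) = 84. Together 589.
Add back pairs where two caps are both exceeded: 4 + 1 + 0 + 10 + 1 + 0 = 16.
By inclusion–exclusion the count is 816 − 589 + 16 = 243.

243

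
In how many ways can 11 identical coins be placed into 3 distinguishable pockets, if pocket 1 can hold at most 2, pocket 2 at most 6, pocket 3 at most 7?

12

Without the upper bounds there are C(13,2) = 78 ways to split 11 among 3 pockets.
Subtract solutions that violate a single cap (substitute x_i' = x_i − (cap_i+1)): x_1 ≥ 3 gives C(10,2) = 45; x_2 ≥ 7 gives C(6,2) = 15; x_3 ≥ 8 gives C(5,2) = 10. Together 70.
Add back pairs where two caps are both exceeded: 3 + 1 + 0 = 4.
By inclusion–exclusion the count is 78 − 70 + 4 = 12.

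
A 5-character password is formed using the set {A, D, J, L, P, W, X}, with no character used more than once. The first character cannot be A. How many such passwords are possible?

2160

The first character has 7−1 = 6 choices (anything except A).
The remaining 4 characters are filled from the other 6 symbols without repetition: 6 × 5 × 4 × 3 = 360.
Total: 6 × 360 = 2160.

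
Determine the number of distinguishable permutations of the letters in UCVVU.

UCVVU has 5 letters with U appearing twice and V appearing twice.
So there are 5! / (2!·2!) = 30 distinguishable arrangements.

30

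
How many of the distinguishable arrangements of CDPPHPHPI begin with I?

Fix I in the first position and arrange the remaining 8 letters.
Those 8 letters have H appearing twice and P appearing 4 times, giving (8)!/(4!·2!) = 840.

840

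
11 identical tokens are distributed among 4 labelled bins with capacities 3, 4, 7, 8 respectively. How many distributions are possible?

Without the upper bounds there are C(14,3) = 364 ways to split 11 among 4 bins.
Subtract solutions that violate a single cap (substitute x_i' = x_i − (cap_i+1)): x_1 ≥ 4 gives C(10,3) = 120; x_2 ≥ 5 gives C(9,3) = 84; x_3 ≥ 8 gives C(6,3) = 20; x_4 ≥ 9 gives C(5,3) = 10. Together 234.
Add back pairs where two caps are both exceeded: 10 + 0 + 0 + 0 + 0 + 0 = 10.
By inclusion–exclusion the count is 364 − 234 + 10 = 140.

140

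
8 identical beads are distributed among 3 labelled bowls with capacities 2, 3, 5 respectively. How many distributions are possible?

6

By stars and bars, unrestricted non-negative solutions to x_1+…+x_3 = 8 number C(8+2,2) = 45.
Subtract solutions that violate a single cap (substitute x_i' = x_i − (cap_i+1)): x_1 ≥ 3 gives C(7,2) = 21; x_2 ≥ 4 gives C(6,2) = 15; x_3 ≥ 6 gives C(4,2) = 6. Together 42.
Add back pairs where two caps are both exceeded: 3 + 0 + 0 = 3.
By inclusion–exclusion the count is 45 − 42 + 3 = 6.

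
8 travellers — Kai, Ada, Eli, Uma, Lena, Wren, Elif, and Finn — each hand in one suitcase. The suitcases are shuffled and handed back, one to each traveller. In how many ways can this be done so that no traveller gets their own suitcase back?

14833

This is the derangement count D_8: permutations of 8 items with no fixed point.
By inclusion–exclusion this is Σ_{j=0}^{8} (−1)^j C(8,j)·(8−j)!.
Computing: 40320 − 40320 + 20160 − 6720 + 1680 − 336 + 56 − 8 + 1 = 14833.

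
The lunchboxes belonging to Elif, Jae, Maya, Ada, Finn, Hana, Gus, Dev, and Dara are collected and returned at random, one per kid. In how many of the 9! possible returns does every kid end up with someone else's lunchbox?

133496

Count assignments avoiding every fixed point. For any j of the 9 kids fixed to their own lunchbox, the other 9−j can be arranged in (9−j)! ways.
By inclusion–exclusion this is Σ_{j=0}^{9} (−1)^j C(9,j)·(9−j)!.
Computing: 362880 − 362880 + 181440 − 60480 + 15120 − 3024 + 504 − 72 + 9 − 1 = 133496.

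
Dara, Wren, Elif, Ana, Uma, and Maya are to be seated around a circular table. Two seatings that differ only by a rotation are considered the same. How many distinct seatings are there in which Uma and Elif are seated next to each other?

48

Treat {Uma, Elif} as one unit (2 internal orders) and seat the resulting 5 units around the table: (4)! circular arrangements.
So 2 × (4)! = 2 × 24 = 48.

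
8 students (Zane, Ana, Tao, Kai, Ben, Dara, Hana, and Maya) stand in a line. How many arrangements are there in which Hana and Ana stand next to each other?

Glue Hana and Ana into one block (2 internal orders), leaving 7 units to arrange in a row.
So the count is 2·(7)! = 10080.

10080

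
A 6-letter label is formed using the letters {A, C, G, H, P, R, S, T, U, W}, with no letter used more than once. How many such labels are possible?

151200

Choose and order 6 of the 10 symbols: the first letter has 10 options, the next 9, and so on down to 5.
10 × 9 × 8 × 7 × 6 × 5 = 151200.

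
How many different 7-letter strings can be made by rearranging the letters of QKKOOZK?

QKKOOZK has 7 letters with K appearing 3 times and O appearing twice.
So there are 7! / (3!·2!) = 420 distinguishable arrangements.

420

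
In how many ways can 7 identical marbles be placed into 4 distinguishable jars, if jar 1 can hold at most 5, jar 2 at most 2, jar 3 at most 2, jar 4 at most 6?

Without the upper bounds there are C(10,3) = 120 ways to split 7 among 4 jars.
Subtract solutions that violate a single cap (substitute x_i' = x_i − (cap_i+1)): x_1 ≥ 6 gives C(4,3) = 4; x_2 ≥ 3 gives C(7,3) = 35; x_3 ≥ 3 gives C(7,3) = 35; x_4 ≥ 7 gives C(3,3) = 1. Together 75.
Add back pairs where two caps are both exceeded: 0 + 0 + 0 + 4 + 0 + 0 = 4.
By inclusion–exclusion the count is 120 − 75 + 4 = 49.

49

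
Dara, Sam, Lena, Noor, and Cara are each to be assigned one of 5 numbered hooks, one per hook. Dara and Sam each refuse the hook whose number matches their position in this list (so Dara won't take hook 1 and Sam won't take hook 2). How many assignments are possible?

Let Aᵢ (for i ∈ {1, 2}) be the placements that put person i in their forbidden hook. Any j of these fix j positions, leaving (5−j)! ways to fill the rest, and there are C(2,j) ways to pick which j.
By inclusion–exclusion, the number of valid placements is Σ_{j=0}^{2} (−1)^j C(2,j)·(5−j)!.
Computing: 120 − 48 + 6 = 78.

78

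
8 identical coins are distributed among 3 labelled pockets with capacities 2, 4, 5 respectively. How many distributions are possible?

Ignoring the caps, the number of non-negative solutions to x_1+…+x_3 = 8 is C(10,2) = 45.
Subtract solutions that violate a single cap (substitute x_i' = x_i − (cap_i+1)): x_1 ≥ 3 gives C(7,2) = 21; x_2 ≥ 5 gives C(5,2) = 10; x_3 ≥ 6 gives C(4,2) = 6. Together 37.
Add back pairs where two caps are both exceeded: 1 + 0 + 0 = 1.
By inclusion–exclusion the count is 45 − 37 + 1 = 9.

9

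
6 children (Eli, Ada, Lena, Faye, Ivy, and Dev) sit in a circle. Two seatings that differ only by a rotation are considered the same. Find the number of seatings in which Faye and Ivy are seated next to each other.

Treat {Faye, Ivy} as one unit (2 internal orders) and seat the resulting 5 units around the table: (4)! circular arrangements.
So 2 × (4)! = 2 × 24 = 48.

48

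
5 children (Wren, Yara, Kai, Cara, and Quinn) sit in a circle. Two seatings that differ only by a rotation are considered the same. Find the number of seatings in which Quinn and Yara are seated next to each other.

Treat {Quinn, Yara} as one unit (2 internal orders) and seat the resulting 4 units around the table: (3)! circular arrangements.
So 2 × (3)! = 2 × 6 = 12.

12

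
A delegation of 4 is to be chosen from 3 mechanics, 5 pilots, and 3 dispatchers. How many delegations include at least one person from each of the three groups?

180

Unrestricted: C(11,4) = 330 ways to pick any 4 of the 11.
Selections missing a whole group: no mechanics → C(8,4) = 70; no pilots → C(6,4) = 15; no dispatchers → C(8,4) = 70.
Add back selections omitting two groups (i.e. drawn from a single group): C(3,4) + C(5,4) + C(3,4) = 5.
By inclusion–exclusion: 330 − 155 + 5 = 180.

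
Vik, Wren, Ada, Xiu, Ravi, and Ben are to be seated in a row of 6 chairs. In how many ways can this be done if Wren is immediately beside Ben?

240

Treat {Wren, Ben} as a single unit. There are 5 units to order, and the pair itself can be ordered 2 ways.
So the count is 2·(5)! = 240.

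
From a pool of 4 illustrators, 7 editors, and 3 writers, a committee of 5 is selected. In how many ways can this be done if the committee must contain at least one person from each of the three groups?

Unrestricted: C(14,5) = 2002 ways to pick any 5 of the 14.
Subtract selections that omit an entire group: no illustrators → C(10,5) = 252; no editors → C(7,5) = 21; no writers → C(11,5) = 462.
Add back selections omitting two groups (i.e. drawn from a single group): C(4,5) + C(7,5) + C(3,5) = 21.
By inclusion–exclusion: 2002 − 735 + 21 = 1288.

1288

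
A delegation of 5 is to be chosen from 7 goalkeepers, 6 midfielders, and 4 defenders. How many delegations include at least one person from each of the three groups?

With no constraint there are C(17,5) = 6188 possible selections.
Subtract selections that omit an entire group: no goalkeepers → C(10,5) = 252; no midfielders → C(11,5) = 462; no defenders → C(13,5) = 1287.
Add back selections omitting two groups (i.e. drawn from a single group): C(7,5) + C(6,5) + C(4,5) = 27.
By inclusion–exclusion: 6188 − 2001 + 27 = 4214.

4214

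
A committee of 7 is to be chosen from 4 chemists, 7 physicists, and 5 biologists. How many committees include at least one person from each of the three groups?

10283

Total 7-person selections from all 16: C(16,7) = 11440.
Subtract selections that omit an entire group: no chemists → C(12,7) = 792; no physicists → C(9,7) = 36; no biologists → C(11,7) = 330.
Add back selections omitting two groups (i.e. drawn from a single group): C(4,7) + C(7,7) + C(5,7) = 1.
By inclusion–exclusion: 11440 − 1158 + 1 = 10283.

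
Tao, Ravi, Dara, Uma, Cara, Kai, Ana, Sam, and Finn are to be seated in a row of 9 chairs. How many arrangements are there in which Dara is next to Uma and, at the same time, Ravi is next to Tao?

20160

Treat {Dara,Uma} as one block (2 orders) and {Ravi,Tao} as another (2 orders).
That leaves 7 units to arrange: 2 × 2 × 7! = 4 × 5040 = 20160.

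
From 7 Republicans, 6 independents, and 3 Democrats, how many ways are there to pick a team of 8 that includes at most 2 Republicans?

Split by how many Republicans are chosen (0 through 2).
Sum: C(7,0)·C(9,8) + C(7,1)·C(9,7) + C(7,2)·C(9,6) = 9 + 252 + 1764 = 2025.

2025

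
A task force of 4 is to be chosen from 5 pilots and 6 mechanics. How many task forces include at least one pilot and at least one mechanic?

310

With no constraint there are C(11,4) = 330 possible selections.
Selections missing a whole group: no pilots → C(6,4) = 15; no mechanics → C(5,4) = 5.
Both groups omitted at once is impossible, so 330 − 20 = 310.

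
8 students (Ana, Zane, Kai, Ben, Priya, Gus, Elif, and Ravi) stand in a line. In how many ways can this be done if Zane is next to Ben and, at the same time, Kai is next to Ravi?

2880

Treat {Zane,Ben} as one block (2 orders) and {Kai,Ravi} as another (2 orders).
That leaves 6 units to arrange: 2 × 2 × 6! = 4 × 720 = 2880.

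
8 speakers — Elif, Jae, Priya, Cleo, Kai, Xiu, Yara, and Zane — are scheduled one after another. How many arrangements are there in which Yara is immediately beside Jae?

Glue Yara and Jae into one block (2 internal orders), leaving 7 units to arrange in a row.
So the count is 2·(7)! = 10080.

10080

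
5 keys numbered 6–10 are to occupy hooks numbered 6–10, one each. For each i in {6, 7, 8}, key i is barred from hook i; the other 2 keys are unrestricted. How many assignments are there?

Let Aᵢ (for i ∈ {6, 7, 8}) be the placements that put key i in its forbidden hook. Any j of these fix j positions, leaving (5−j)! ways to fill the rest, and there are C(3,j) ways to pick which j.
By inclusion–exclusion, the number of valid placements is Σ_{j=0}^{3} (−1)^j C(3,j)·(5−j)!.
Computing: 120 − 72 + 18 − 2 = 64.

64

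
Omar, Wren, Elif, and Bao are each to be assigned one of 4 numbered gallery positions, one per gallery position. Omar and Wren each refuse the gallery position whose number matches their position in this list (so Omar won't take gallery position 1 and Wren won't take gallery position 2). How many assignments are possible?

14

Let Aᵢ (for i ∈ {1, 2}) be the placements that put person i in their forbidden gallery position. Any j of these fix j positions, leaving (4−j)! ways to fill the rest, and there are C(2,j) ways to pick which j.
By inclusion–exclusion, the number of valid placements is Σ_{j=0}^{2} (−1)^j C(2,j)·(4−j)!.
Computing: 24 − 12 + 2 = 14.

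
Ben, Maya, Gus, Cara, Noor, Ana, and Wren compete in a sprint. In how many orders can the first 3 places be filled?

There are 7 choices for 1st place, 6 for 2nd, and 5 for 3rd.
That gives 7 × 6 × 5 = 210.

210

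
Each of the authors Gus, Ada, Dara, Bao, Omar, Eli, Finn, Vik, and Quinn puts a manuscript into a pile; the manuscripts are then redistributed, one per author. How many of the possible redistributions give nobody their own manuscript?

133496

This is the derangement count D_9: permutations of 9 items with no fixed point.
By inclusion–exclusion this is Σ_{j=0}^{9} (−1)^j C(9,j)·(9−j)!.
Computing: 362880 − 362880 + 181440 − 60480 + 15120 − 3024 + 504 − 72 + 9 − 1 = 133496.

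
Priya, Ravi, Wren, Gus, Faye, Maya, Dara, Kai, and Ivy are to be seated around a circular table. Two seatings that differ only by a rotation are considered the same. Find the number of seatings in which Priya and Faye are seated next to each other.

Glue Priya and Faye into a block (2 internal orders). Seating 8 units around a circle gives (7)! arrangements.
So 2 × (7)! = 2 × 5040 = 10080.

10080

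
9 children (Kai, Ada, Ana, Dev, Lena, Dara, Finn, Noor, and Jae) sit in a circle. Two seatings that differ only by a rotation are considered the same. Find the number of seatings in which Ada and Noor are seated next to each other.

Treat {Ada, Noor} as one unit (2 internal orders) and seat the resulting 8 units around the table: (7)! circular arrangements.
So 2 × (7)! = 2 × 5040 = 10080.

10080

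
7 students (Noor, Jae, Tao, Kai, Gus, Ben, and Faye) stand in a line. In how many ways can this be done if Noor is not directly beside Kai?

There are 7! = 5040 arrangements in all. If Noor and Kai are adjacent, merging them into one block gives 2·(6)! = 1440 arrangements.
So 5040 − 1440 = 3600 arrangements keep them apart.

3600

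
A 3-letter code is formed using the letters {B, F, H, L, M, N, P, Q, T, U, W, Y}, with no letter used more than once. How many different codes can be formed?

1320

This is a permutation of 3 out of 12: P(12,3) = 12!/9!.
That product is 12 × 11 × 10 = 1320.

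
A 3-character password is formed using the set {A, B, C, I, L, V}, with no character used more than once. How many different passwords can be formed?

With no repetition, fill the 3 characters in order: 6 choices, then 5, down to 4.
That product is 6 × 5 × 4 = 120.

120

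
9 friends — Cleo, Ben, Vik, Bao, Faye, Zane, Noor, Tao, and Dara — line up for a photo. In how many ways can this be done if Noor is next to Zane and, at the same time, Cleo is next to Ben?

20160

Treat {Noor,Zane} as one block (2 orders) and {Cleo,Ben} as another (2 orders).
That leaves 7 units to arrange: 2 × 2 × 7! = 4 × 5040 = 20160.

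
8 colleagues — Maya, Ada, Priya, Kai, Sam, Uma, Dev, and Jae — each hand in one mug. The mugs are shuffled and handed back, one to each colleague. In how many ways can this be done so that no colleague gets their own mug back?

14833

Let Aᵢ be the assignments in which colleague i gets their own mug. We want the size of the complement of A₁∪…∪A_8.
By inclusion–exclusion this is Σ_{j=0}^{8} (−1)^j C(8,j)·(8−j)!.
Computing: 40320 − 40320 + 20160 − 6720 + 1680 − 336 + 56 − 8 + 1 = 14833.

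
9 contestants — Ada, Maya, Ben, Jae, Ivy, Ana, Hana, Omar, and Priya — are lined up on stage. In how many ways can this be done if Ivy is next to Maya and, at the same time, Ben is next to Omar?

Treat {Ivy,Maya} as one block (2 orders) and {Ben,Omar} as another (2 orders).
That leaves 7 units to arrange: 2 × 2 × 7! = 4 × 5040 = 20160.

20160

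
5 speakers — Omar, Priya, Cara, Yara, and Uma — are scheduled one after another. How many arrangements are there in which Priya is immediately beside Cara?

48

Treat {Priya, Cara} as a single unit. There are 4 units to order, and the pair itself can be ordered 2 ways.
That gives 2 × 4! = 2 × 24 = 48.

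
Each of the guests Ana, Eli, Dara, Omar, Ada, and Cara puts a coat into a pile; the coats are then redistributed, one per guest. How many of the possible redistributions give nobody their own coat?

265

This is the derangement count D_6: permutations of 6 items with no fixed point.
By inclusion–exclusion this is Σ_{j=0}^{6} (−1)^j C(6,j)·(6−j)!.
Computing: 720 − 720 + 360 − 120 + 30 − 6 + 1 = 265.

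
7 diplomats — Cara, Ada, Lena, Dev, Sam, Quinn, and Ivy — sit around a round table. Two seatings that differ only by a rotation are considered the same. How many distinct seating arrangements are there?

Seat Cara anywhere (absorbing the rotational symmetry), then permute the other 6: (6)! = 720.

720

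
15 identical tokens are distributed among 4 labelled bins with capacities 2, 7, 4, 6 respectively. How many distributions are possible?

31

Ignoring the caps, the number of non-negative solutions to x_1+…+x_4 = 15 is C(18,3) = 816.
Subtract solutions that violate a single cap (substitute x_i' = x_i − (cap_i+1)): x_1 ≥ 3 gives C(15,3) = 455; x_2 ≥ 8 gives C(10,3) = 120; x_3 ≥ 5 gives C(13,3) = 286; x_4 ≥ 7 gives C(11,3) = 165. Together 1026.
Add back pairs where two caps are both exceeded: 35 + 120 + 56 + 10 + 1 + 20 = 242.
Subtract triples: 0 + 0 + 1 + 0 = 1.
By inclusion–exclusion the count is 816 − 1026 + 242 − 1 = 31.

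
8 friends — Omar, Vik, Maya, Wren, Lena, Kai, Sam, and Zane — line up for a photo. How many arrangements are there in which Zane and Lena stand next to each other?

Glue Zane and Lena into one block (2 internal orders), leaving 7 units to arrange in a row.
That gives 2 × 7! = 2 × 5040 = 10080.

10080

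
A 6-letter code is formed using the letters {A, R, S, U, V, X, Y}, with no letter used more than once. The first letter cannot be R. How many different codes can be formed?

The first letter has 7−1 = 6 choices (anything except R).
The remaining 5 letters are filled from the other 6 symbols without repetition: 6 × 5 × 4 × 3 × 2 = 720.
Total: 6 × 720 = 4320.

4320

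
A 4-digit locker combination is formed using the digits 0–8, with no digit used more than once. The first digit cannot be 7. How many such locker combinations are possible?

The first digit has 9−1 = 8 choices (anything except 7).
The remaining 3 digits are filled from the other 8 symbols without repetition: 8 × 7 × 6 = 336.
Total: 8 × 336 = 2688.

2688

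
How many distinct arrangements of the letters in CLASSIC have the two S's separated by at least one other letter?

900

There are 7!/(2!·2!) = 1260 arrangements of CLASSIC in total.
Arrangements with the S's together: treat SS as one letter, giving (6)!/(2!) = 360.
Hence 1260 − 360 = 900.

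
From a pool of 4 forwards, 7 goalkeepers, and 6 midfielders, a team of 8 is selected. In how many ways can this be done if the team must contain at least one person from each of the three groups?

Total 8-person selections from all 17: C(17,8) = 24310.
Subtract selections that omit an entire group: no forwards → C(13,8) = 1287; no goalkeepers → C(10,8) = 45; no midfielders → C(11,8) = 165.
Add back selections omitting two groups (i.e. drawn from a single group): C(4,8) + C(7,8) + C(6,8) = 0.
By inclusion–exclusion: 24310 − 1497 + 0 = 22813.

22813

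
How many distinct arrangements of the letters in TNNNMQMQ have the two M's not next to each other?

Total arrangements of TNNNMQMQ: 8!/(3!·2!·2!) = 1680.
If the two M's are adjacent, glue them into one block, leaving 7 items to arrange: (7)!/(3!·2!) = 420 ways.
Hence 1680 − 420 = 1260.

1260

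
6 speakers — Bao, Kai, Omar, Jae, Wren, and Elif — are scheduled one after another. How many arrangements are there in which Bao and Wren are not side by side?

There are 6! = 720 arrangements in all. If Bao and Wren are adjacent, merging them into one block gives 2·(5)! = 240 arrangements.
Complementary counting: 720 − 240 = 480.

480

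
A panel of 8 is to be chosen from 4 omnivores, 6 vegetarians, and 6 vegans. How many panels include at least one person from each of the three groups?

Unrestricted: C(16,8) = 12870 ways to pick any 8 of the 16.
Subtract selections that omit an entire group: no omnivores → C(12,8) = 495; no vegetarians → C(10,8) = 45; no vegans → C(10,8) = 45.
Add back selections omitting two groups (i.e. drawn from a single group): C(4,8) + C(6,8) + C(6,8) = 0.
By inclusion–exclusion: 12870 − 585 + 0 = 12285.

12285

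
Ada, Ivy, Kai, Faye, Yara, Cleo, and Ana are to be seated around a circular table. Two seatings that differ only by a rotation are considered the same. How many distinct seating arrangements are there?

720

Seat Ada anywhere (absorbing the rotational symmetry), then permute the other 6: (6)! = 720.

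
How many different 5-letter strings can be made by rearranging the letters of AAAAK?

AAAAK has 5 letters with A appearing 4 times.
The number of distinct arrangements is 5!/(4!) = 120/24 = 5.

5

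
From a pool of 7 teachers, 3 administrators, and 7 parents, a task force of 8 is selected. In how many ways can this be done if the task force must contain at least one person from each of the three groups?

With no constraint there are C(17,8) = 24310 possible selections.
Selections missing a whole group: no teachers → C(10,8) = 45; no administrators → C(14,8) = 3003; no parents → C(10,8) = 45.
Add back selections omitting two groups (i.e. drawn from a single group): C(7,8) + C(3,8) + C(7,8) = 0.
By inclusion–exclusion: 24310 − 3093 + 0 = 21217.

21217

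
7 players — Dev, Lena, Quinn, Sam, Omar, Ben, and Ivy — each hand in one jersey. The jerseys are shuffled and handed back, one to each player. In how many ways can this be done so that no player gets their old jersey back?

1854

This is the derangement count D_7: permutations of 7 items with no fixed point.
By inclusion–exclusion this is Σ_{j=0}^{7} (−1)^j C(7,j)·(7−j)!.
Computing: 5040 − 5040 + 2520 − 840 + 210 − 42 + 7 − 1 = 1854.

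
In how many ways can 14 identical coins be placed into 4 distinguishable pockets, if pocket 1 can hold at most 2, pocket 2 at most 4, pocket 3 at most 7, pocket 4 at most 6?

Ignoring the caps, the number of non-negative solutions to x_1+…+x_4 = 14 is C(17,3) = 680.
Subtract solutions that violate a single cap (substitute x_i' = x_i − (cap_i+1)): x_1 ≥ 3 gives C(14,3) = 364; x_2 ≥ 5 gives C(12,3) = 220; x_3 ≥ 8 gives C(9,3) = 84; x_4 ≥ 7 gives C(10,3) = 120. Together 788.
Add back pairs where two caps are both exceeded: 84 + 20 + 35 + 4 + 10 + 0 = 153.
By inclusion–exclusion the count is 680 − 788 + 153 = 45.

45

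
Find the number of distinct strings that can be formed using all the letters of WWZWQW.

Letter multiplicities in WWZWQW: Q×1, W×4, Z×1.
The number of distinct arrangements is 6!/(4!) = 720/24 = 30.

30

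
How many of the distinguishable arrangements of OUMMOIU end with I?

90

Fix I in the last position and arrange the remaining 6 letters.
Those 6 letters have M appearing twice, O appearing twice, and U appearing twice, giving (6)!/(2!·2!·2!) = 90.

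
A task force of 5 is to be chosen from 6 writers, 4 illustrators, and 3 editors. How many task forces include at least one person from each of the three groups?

Total 5-person selections from all 13: C(13,5) = 1287.
Selections missing a whole group: no writers → C(7,5) = 21; no illustrators → C(9,5) = 126; no editors → C(10,5) = 252.
Add back selections omitting two groups (i.e. drawn from a single group): C(6,5) + C(4,5) + C(3,5) = 6.
By inclusion–exclusion: 1287 − 399 + 6 = 894.

894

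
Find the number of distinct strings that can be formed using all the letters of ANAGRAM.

840

Letter multiplicities in ANAGRAM: A×3, G×1, M×1, N×1, R×1.
So there are 7! / (3!) = 840 distinguishable arrangements.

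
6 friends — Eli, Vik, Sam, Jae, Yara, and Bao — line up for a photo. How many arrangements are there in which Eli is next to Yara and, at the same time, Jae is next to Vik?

96

Treat {Eli,Yara} as one block (2 orders) and {Jae,Vik} as another (2 orders).
That leaves 4 units to arrange: 2 × 2 × 4! = 4 × 24 = 96.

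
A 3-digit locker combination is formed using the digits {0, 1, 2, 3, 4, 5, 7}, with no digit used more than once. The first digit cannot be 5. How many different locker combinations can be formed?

The first digit has 7−1 = 6 choices (anything except 5).
The remaining 2 digits are filled from the other 6 symbols without repetition: 6 × 5 = 30.
Total: 6 × 30 = 180.

180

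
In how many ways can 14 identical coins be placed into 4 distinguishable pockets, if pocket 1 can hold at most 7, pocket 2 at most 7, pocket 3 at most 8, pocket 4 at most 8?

400

Without the upper bounds there are C(17,3) = 680 ways to split 14 among 4 pockets.
Subtract solutions that violate a single cap (substitute x_i' = x_i − (cap_i+1)): x_1 ≥ 8 gives C(9,3) = 84; x_2 ≥ 8 gives C(9,3) = 84; x_3 ≥ 9 gives C(8,3) = 56; x_4 ≥ 9 gives C(8,3) = 56. Together 280.
No two caps can be exceeded simultaneously, so the pair terms are all 0.
By inclusion–exclusion the count is 680 − 280 + 0 = 400.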